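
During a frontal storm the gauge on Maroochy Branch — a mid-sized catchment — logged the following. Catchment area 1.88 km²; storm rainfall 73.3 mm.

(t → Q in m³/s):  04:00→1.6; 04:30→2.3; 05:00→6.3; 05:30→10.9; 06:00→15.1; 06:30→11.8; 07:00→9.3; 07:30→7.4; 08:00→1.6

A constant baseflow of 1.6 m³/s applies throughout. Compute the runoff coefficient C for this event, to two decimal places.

C ≈ 0.68

ΣQ_DR = 51.90 m³/s; V = ΣQ_DR·Δt = 93420 m³.
Runoff depth d = V / A = 49.69 mm.
C = d / P = 49.69 / 73.3 = 0.68.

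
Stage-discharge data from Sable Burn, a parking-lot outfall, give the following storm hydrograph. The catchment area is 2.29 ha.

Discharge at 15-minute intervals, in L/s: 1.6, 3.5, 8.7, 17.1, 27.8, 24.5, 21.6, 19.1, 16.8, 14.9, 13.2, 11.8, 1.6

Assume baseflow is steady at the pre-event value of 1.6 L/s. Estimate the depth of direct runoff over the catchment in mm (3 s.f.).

d ≈ 6.34 mm

Direct runoff: 0.0, 1.9, 7.1, 15.5, 26.2, 22.9, 20.0, 17.5, 15.2, 13.3, 11.6, 10.2, 0.0 L/s; ΣQ_DR = 161.4 L/s.
V = ΣQ_DR · Δt = 161.4 × 900 s = 1.453 × 10^5 L.
Over A = 2.29 ha, depth = V / A = 6.34 mm.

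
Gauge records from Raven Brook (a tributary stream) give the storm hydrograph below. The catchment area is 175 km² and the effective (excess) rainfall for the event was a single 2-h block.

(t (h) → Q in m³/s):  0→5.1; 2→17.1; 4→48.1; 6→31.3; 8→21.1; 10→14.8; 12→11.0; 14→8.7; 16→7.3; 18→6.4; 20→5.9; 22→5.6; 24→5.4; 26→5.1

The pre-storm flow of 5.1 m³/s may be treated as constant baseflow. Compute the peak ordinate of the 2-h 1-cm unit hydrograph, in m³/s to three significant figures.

U_p ≈ 86.0 m³/s

Direct runoff: 0.0, 12.0, 43.0, 26.2, 16.0, 9.7, 5.9, 3.6, 2.2, 1.3, 0.8, 0.5, 0.3, 0.0 m³/s; ΣQ_DR = 121.5 m³/s, peak = 43.0 m³/s.
Runoff depth d = ΣQ_DR·Δt / A = 121.5 × 7200 / (175 km²) = 4.999 mm.
The 1-cm UH is the DRH scaled by (10 mm)/d, so U_p = 43.0 × 10/4.999 = 86.0 m³/s.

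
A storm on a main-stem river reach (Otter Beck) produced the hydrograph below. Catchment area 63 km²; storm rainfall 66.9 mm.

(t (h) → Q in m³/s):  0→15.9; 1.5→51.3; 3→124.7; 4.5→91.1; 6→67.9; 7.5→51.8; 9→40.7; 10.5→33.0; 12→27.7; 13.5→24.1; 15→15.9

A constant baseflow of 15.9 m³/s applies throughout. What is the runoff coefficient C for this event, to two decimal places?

ΣQ_DR = 369.2 m³/s; V = ΣQ_DR·Δt = 1.994 × 10^6 m³.
Runoff depth d = V / A = 31.65 mm.
C = d / P = 31.65 / 66.9 = 0.47.

C ≈ 0.47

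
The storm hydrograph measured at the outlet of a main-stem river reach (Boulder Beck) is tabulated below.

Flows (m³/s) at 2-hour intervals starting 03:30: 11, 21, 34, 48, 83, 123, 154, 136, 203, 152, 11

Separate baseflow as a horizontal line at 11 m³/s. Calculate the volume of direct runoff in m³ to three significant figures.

V ≈ 6.16 × 10^6 m³

Direct-runoff ordinates (Q − Q_b): 0.0, 10.0, 23.0, 37.0, 72.0, 112.0, 143.0, 125.0, 192.0, 141.0, 0.0 m³/s.
ΣQ_DR = 855.0 m³/s.
With Δt = 2 h = 7200 s, V = ΣQ_DR · Δt = 855.0 × 7200 = 6.16 × 10^6 m³.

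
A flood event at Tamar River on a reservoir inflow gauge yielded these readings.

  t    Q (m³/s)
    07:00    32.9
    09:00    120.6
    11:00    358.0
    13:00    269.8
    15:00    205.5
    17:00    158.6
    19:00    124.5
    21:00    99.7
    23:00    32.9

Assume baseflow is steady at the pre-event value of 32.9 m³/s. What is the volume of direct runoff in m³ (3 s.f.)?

Direct-runoff ordinates (Q − Q_b): 0.0, 87.7, 325.1, 236.9, 172.6, 125.7, 91.6, 66.8, 0.0 m³/s.
ΣQ_DR = 1106 m³/s.
With Δt = 2 h = 7200 s, V = ΣQ_DR · Δt = 1106 × 7200 = 7.97 × 10^6 m³.

V ≈ 7.97 × 10^6 m³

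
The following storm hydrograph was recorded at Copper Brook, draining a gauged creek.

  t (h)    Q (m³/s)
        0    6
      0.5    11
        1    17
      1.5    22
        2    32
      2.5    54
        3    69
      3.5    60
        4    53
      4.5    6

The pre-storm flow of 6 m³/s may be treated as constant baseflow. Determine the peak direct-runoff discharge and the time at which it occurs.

Q_p = 63.0 m³/s at t = 3 h

Subtracting baseflow gives direct-runoff ordinates: 0.0, 5.0, 11.0, 16.0, 26.0, 48.0, 63.0, 54.0, 47.0, 0.0 m³/s.
The maximum is 63.0 m³/s, occurring at the reading for t = 3 h.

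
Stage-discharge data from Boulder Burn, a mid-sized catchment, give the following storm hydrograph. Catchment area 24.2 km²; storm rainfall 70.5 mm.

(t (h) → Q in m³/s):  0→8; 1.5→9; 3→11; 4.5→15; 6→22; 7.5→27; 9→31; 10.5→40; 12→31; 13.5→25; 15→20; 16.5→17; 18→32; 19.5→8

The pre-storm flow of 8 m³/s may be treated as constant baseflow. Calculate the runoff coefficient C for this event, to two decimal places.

C ≈ 0.58

ΣQ_DR = 184.0 m³/s; V = ΣQ_DR·Δt = 9.936 × 10^5 m³.
Runoff depth d = V / A = 41.06 mm.
C = d / P = 41.06 / 70.5 = 0.58.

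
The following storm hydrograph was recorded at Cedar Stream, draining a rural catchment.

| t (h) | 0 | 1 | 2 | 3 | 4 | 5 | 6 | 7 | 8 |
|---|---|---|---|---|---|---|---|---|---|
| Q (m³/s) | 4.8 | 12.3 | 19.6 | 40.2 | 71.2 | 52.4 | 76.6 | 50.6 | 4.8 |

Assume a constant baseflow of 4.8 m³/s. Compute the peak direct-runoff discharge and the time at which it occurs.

Subtracting baseflow gives direct-runoff ordinates: 0.0, 7.5, 14.8, 35.4, 66.4, 47.6, 71.8, 45.8, 0.0 m³/s.
The maximum is 71.8 m³/s, occurring at the reading for t = 6 h.

Q_p = 71.8 m³/s at t = 6 h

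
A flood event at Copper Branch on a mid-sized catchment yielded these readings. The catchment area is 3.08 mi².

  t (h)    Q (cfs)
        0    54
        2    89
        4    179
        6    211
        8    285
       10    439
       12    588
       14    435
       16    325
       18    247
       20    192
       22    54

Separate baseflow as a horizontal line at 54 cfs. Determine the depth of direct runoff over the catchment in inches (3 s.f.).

Direct runoff: 0.0, 35.0, 125.0, 157.0, 231.0, 385.0, 534.0, 381.0, 271.0, 193.0, 138.0, 0.0 cfs; ΣQ_DR = 2450 cfs.
V = ΣQ_DR · Δt = 2450 × 7200 s = 1.764 × 10^7 ft³.
Over A = 3.08 mi², depth = V / A = 2.47 in.

d ≈ 2.47 in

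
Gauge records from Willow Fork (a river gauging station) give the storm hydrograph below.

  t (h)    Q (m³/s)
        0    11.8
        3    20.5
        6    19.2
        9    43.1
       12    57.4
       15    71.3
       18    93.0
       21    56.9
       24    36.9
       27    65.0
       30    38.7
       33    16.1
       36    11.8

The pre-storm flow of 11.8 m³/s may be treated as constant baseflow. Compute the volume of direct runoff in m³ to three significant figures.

V ≈ 4.19 × 10^6 m³

Direct-runoff ordinates (Q − Q_b): 0.0, 8.7, 7.4, 31.3, 45.6, 59.5, 81.2, 45.1, 25.1, 53.2, 26.9, 4.3, 0.0 m³/s.
ΣQ_DR = 388.3 m³/s.
With Δt = 3 h = 10800 s, V = ΣQ_DR · Δt = 388.3 × 10800 = 4.19 × 10^6 m³.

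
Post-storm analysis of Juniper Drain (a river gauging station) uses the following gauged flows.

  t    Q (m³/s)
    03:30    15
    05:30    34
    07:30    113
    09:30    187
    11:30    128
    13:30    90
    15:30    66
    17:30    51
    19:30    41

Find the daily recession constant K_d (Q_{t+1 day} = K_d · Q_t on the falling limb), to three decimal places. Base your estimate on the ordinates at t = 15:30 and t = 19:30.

Between t = 15:30 and t = 19:30 the flow falls from 66 to 41 m³/s over 2×2 h = 4 h.
Per-interval ratio K = (41/66)^(1/2) = 0.7882; K_d = K^(24/2) = 0.057.

K_d ≈ 0.057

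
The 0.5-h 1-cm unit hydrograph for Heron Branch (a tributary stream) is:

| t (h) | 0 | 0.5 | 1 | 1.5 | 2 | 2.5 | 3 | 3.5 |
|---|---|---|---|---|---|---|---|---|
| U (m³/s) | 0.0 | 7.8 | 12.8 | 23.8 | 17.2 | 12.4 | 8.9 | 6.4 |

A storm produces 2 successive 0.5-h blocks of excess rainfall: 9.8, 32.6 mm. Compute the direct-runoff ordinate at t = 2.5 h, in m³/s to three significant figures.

By discrete convolution, Q_j = Σ (P_i / 10 mm) · U_{j−i}.
At t = 2.5 h (j=5): Q = (9.8/10)·12.4 + (32.6/10)·17.2 = 68.2 m³/s.

Q ≈ 68.2 m³/s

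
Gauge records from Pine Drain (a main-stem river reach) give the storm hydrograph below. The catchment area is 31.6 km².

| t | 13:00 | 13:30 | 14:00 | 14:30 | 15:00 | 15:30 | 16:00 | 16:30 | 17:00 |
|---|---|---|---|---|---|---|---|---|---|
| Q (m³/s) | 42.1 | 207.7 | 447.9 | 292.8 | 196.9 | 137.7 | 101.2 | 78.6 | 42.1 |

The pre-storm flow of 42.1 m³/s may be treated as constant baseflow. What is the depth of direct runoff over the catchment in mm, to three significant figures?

Direct runoff: 0.0, 165.6, 405.8, 250.7, 154.8, 95.6, 59.1, 36.5, 0.0 m³/s; ΣQ_DR = 1168 m³/s.
V = ΣQ_DR · Δt = 1168 × 1800 s = 2.103 × 10^6 m³.
Over A = 31.6 km², depth = V / A = 66.5 mm.

d ≈ 66.5 mm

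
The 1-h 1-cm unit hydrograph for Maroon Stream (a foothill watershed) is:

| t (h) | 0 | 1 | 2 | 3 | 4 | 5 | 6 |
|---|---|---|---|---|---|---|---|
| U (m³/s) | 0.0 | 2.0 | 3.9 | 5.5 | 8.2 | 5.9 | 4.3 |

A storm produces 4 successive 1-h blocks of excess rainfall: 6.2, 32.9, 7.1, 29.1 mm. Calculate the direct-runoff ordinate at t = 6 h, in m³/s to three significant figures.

Q ≈ 43.9 m³/s

By discrete convolution, Q_j = Σ (P_i / 10 mm) · U_{j−i}.
At t = 6 h (j=6): Q = (6.2/10)·4.3 + (32.9/10)·5.9 + (7.1/10)·8.2 + (29.1/10)·5.5 = 43.9 m³/s.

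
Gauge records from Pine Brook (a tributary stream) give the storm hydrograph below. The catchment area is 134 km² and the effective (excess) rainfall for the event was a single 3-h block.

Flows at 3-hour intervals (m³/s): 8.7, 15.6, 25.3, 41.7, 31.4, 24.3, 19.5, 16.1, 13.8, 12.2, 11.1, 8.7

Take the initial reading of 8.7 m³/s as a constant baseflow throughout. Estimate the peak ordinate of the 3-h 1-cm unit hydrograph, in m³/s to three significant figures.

U_p ≈ 33.0 m³/s

Direct runoff: 0.0, 6.9, 16.6, 33.0, 22.7, 15.6, 10.8, 7.4, 5.1, 3.5, 2.4, 0.0 m³/s; ΣQ_DR = 124.0 m³/s, peak = 33.0 m³/s.
Runoff depth d = ΣQ_DR·Δt / A = 124.0 × 10800 / (134 km²) = 9.994 mm.
The 1-cm UH is the DRH scaled by (10 mm)/d, so U_p = 33.0 × 10/9.994 = 33.0 m³/s.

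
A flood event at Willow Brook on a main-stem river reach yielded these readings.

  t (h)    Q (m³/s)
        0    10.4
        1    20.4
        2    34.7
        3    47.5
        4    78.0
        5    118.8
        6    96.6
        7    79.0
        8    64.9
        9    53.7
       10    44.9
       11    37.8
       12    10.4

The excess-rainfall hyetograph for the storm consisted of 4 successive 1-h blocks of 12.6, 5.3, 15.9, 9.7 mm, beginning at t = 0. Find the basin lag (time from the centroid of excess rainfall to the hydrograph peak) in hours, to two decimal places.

Centroid of excess rainfall: t_c = Σ P_i·t̄_i / ΣP_i = 2.0218 h (block centres at 0.5, 1.5, 2.5, 3.5 h).
Hydrograph peak occurs at t = 5 h, so basin lag t_L = 5 − 2.0218 = 2.98 h.

t_L ≈ 2.98 h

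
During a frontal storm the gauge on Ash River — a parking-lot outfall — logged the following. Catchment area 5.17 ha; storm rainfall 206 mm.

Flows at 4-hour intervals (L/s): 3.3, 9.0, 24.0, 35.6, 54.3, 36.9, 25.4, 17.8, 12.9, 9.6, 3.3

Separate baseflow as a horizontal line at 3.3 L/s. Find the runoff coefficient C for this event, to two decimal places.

ΣQ_DR = 195.8 L/s; V = ΣQ_DR·Δt = 2.820 × 10^6 L.
Runoff depth d = V / A = 54.54 mm.
C = d / P = 54.54 / 206 = 0.26.

C ≈ 0.26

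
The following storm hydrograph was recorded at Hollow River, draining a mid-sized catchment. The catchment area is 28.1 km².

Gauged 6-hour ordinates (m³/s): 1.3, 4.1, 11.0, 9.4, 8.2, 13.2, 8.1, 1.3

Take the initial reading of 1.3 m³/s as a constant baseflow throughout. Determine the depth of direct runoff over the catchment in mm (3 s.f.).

Direct runoff: 0.0, 2.8, 9.7, 8.1, 6.9, 11.9, 6.8, 0.0 m³/s; ΣQ_DR = 46.20 m³/s.
V = ΣQ_DR · Δt = 46.20 × 21600 s = 9.979 × 10^5 m³.
Over A = 28.1 km², depth = V / A = 35.5 mm.

d ≈ 35.5 mm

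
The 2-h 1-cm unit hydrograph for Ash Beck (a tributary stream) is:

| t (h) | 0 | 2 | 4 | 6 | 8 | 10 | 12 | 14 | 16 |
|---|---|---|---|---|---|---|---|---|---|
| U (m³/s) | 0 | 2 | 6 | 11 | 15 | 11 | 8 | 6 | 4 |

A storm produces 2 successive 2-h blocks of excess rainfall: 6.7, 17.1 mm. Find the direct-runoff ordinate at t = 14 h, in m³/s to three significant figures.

By discrete convolution, Q_j = Σ (P_i / 10 mm) · U_{j−i}.
At t = 14 h (j=7): Q = (6.7/10)·6 + (17.1/10)·8 = 17.7 m³/s.

Q ≈ 17.7 m³/s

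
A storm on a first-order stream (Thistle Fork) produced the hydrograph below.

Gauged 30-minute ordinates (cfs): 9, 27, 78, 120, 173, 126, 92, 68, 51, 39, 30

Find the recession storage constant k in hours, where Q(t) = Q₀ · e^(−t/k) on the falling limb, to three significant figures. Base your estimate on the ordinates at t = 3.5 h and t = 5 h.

k ≈ 1.83 h

On the falling limb, Q drops from 68 to 30 cfs between t = 3.5 h and t = 5 h (Δt = 1.5 h).
k = −Δt / ln(Q₂/Q₁) = −1.5 / ln(30/68) = 1.83 h.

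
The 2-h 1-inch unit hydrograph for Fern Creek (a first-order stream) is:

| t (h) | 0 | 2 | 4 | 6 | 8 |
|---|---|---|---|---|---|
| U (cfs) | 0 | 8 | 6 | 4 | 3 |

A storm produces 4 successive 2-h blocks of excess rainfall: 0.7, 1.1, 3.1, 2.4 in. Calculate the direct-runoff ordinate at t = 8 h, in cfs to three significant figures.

Q ≈ 44.3 cfs

By discrete convolution, Q_j = Σ (P_i / 1 in) · U_{j−i}.
At t = 8 h (j=4): Q = (0.7/1)·3 + (1.1/1)·4 + (3.1/1)·6 + (2.4/1)·8 = 44.3 cfs.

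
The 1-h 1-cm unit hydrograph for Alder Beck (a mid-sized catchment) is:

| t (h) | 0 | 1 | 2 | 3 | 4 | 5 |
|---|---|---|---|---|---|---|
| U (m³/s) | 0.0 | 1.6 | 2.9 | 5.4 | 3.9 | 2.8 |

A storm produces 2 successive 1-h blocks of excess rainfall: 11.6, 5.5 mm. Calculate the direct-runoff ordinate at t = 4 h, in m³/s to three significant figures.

Q ≈ 7.49 m³/s

By discrete convolution, Q_j = Σ (P_i / 10 mm) · U_{j−i}.
At t = 4 h (j=4): Q = (11.6/10)·3.9 + (5.5/10)·5.4 = 7.49 m³/s.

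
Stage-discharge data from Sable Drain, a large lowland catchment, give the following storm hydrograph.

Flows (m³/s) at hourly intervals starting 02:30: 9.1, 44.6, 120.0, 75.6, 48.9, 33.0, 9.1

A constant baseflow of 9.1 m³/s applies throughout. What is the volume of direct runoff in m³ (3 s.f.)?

Direct-runoff ordinates (Q − Q_b): 0.0, 35.5, 110.9, 66.5, 39.8, 23.9, 0.0 m³/s.
ΣQ_DR = 276.6 m³/s.
With Δt = 1 h = 3600 s, V = ΣQ_DR · Δt = 276.6 × 3600 = 9.96 × 10^5 m³.

V ≈ 9.96 × 10^5 m³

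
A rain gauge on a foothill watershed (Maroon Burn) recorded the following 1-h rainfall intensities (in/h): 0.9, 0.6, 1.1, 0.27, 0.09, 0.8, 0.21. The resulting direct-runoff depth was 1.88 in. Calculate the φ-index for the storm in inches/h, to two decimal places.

φ ≈ 0.38 in/h

Only the 4 blocks with intensity above φ contribute runoff: 0.9, 0.6, 1.1, 0.8 in/h.
Σ(I−φ)·Δt = d  ⇒  (0.9+0.6+1.1+0.8 − 4φ)·1 = 1.88
φ = (3.400 − 1.88/1) / 4 = 0.38 in/h.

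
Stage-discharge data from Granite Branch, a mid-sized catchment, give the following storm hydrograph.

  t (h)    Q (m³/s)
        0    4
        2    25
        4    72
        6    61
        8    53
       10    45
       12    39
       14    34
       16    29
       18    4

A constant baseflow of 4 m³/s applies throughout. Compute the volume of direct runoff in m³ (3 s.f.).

V ≈ 2.35 × 10^6 m³

Direct-runoff ordinates (Q − Q_b): 0.0, 21.0, 68.0, 57.0, 49.0, 41.0, 35.0, 30.0, 25.0, 0.0 m³/s.
ΣQ_DR = 326.0 m³/s.
With Δt = 2 h = 7200 s, V = ΣQ_DR · Δt = 326.0 × 7200 = 2.35 × 10^6 m³.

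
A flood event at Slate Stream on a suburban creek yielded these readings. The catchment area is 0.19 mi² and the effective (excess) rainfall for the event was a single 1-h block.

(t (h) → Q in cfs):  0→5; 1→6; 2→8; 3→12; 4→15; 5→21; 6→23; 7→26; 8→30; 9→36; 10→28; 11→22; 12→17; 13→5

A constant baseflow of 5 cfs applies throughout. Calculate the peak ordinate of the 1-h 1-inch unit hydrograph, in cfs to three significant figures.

Direct runoff: 0.0, 1.0, 3.0, 7.0, 10.0, 16.0, 18.0, 21.0, 25.0, 31.0, 23.0, 17.0, 12.0, 0.0 cfs; ΣQ_DR = 184.0 cfs, peak = 31.0 cfs.
Runoff depth d = ΣQ_DR·Δt / A = 184.0 × 3600 / (0.19 mi²) = 1.501 in.
The 1-inch UH is the DRH scaled by (1 in)/d, so U_p = 31.0 × 1/1.501 = 20.7 cfs.

U_p ≈ 20.7 cfs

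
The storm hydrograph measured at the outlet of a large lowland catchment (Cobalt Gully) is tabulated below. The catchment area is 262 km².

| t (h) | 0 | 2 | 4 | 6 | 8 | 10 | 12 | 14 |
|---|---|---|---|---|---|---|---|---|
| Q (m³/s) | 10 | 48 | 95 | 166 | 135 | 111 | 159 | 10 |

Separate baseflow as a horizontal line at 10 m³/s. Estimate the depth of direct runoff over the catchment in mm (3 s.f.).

d ≈ 18.0 mm

Direct runoff: 0.0, 38.0, 85.0, 156.0, 125.0, 101.0, 149.0, 0.0 m³/s; ΣQ_DR = 654.0 m³/s.
V = ΣQ_DR · Δt = 654.0 × 7200 s = 4.709 × 10^6 m³.
Over A = 262 km², depth = V / A = 18.0 mm.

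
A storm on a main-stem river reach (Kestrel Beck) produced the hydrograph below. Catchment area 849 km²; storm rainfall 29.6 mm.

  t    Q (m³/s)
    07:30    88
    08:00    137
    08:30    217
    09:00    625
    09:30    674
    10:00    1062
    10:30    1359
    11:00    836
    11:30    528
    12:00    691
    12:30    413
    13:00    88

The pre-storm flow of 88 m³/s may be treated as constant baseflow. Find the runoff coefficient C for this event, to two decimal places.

ΣQ_DR = 5662 m³/s; V = ΣQ_DR·Δt = 1.019 × 10^7 m³.
Runoff depth d = V / A = 12.00 mm.
C = d / P = 12.00 / 29.6 = 0.41.

C ≈ 0.41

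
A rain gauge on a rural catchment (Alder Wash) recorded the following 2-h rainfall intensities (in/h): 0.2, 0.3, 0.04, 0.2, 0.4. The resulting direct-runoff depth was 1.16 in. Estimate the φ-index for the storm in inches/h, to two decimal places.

φ ≈ 0.13 in/h

Only the 4 blocks with intensity above φ contribute runoff: 0.2, 0.3, 0.2, 0.4 in/h.
Σ(I−φ)·Δt = d  ⇒  (0.2+0.3+0.2+0.4 − 4φ)·2 = 1.16
φ = (1.100 − 1.16/2) / 4 = 0.13 in/h.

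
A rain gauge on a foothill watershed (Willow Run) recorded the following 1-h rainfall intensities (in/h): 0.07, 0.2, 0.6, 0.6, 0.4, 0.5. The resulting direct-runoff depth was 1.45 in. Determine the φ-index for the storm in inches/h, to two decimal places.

φ ≈ 0.17 in/h

Only the 5 blocks with intensity above φ contribute runoff: 0.2, 0.6, 0.6, 0.4, 0.5 in/h.
Σ(I−φ)·Δt = d  ⇒  (0.2+0.6+0.6+0.4+0.5 − 5φ)·1 = 1.45
φ = (2.300 − 1.45/1) / 5 = 0.17 in/h.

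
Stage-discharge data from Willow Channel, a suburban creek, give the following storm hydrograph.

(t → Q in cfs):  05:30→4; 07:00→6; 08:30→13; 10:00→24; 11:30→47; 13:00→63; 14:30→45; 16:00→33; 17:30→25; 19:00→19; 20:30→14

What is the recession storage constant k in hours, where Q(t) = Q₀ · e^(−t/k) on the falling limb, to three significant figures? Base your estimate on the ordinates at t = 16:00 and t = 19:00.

On the falling limb, Q drops from 33 to 19 cfs between t = 16:00 and t = 19:00 (Δt = 3 h).
k = −Δt / ln(Q₂/Q₁) = −3 / ln(19/33) = 5.43 h.

k ≈ 5.43 h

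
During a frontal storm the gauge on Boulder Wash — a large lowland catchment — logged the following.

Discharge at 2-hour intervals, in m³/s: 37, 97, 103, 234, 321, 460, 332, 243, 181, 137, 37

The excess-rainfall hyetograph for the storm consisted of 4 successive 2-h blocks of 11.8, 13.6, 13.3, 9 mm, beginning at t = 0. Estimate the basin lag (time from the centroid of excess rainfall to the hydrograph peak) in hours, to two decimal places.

Centroid of excess rainfall: t_c = Σ P_i·t̄_i / ΣP_i = 3.8176 h (block centres at 1, 3, 5, 7 h).
Hydrograph peak occurs at t = 10 h, so basin lag t_L = 10 − 3.8176 = 6.18 h.

t_L ≈ 6.18 h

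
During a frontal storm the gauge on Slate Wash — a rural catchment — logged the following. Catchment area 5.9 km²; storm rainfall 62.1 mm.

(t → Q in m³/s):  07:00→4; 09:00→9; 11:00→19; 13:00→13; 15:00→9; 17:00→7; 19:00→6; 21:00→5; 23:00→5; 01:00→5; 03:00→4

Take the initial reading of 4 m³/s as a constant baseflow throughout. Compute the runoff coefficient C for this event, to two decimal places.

ΣQ_DR = 42.00 m³/s; V = ΣQ_DR·Δt = 3.024 × 10^5 m³.
Runoff depth d = V / A = 51.25 mm.
C = d / P = 51.25 / 62.1 = 0.83.

C ≈ 0.83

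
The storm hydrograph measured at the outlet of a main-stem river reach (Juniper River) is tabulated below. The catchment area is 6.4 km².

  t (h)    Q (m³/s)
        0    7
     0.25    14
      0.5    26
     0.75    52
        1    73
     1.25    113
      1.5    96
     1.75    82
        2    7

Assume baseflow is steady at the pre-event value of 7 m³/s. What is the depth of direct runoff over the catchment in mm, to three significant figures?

Direct runoff: 0.0, 7.0, 19.0, 45.0, 66.0, 106.0, 89.0, 75.0, 0.0 m³/s; ΣQ_DR = 407.0 m³/s.
V = ΣQ_DR · Δt = 407.0 × 900 s = 3.663 × 10^5 m³.
Over A = 6.4 km², depth = V / A = 57.2 mm.

d ≈ 57.2 mm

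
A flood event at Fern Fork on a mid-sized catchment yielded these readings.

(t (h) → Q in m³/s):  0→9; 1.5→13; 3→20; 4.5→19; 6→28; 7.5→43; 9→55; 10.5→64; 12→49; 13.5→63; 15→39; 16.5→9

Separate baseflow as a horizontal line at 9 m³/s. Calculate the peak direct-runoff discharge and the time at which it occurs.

Subtracting baseflow gives direct-runoff ordinates: 0.0, 4.0, 11.0, 10.0, 19.0, 34.0, 46.0, 55.0, 40.0, 54.0, 30.0, 0.0 m³/s.
The maximum is 55.0 m³/s, occurring at the reading for t = 10.5 h.

Q_p = 55.0 m³/s at t = 10.5 h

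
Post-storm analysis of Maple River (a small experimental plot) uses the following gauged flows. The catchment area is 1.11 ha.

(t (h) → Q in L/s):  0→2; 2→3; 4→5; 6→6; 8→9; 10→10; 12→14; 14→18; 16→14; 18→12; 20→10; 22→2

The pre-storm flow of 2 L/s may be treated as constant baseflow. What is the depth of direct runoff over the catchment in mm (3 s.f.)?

Direct runoff: 0.0, 1.0, 3.0, 4.0, 7.0, 8.0, 12.0, 16.0, 12.0, 10.0, 8.0, 0.0 L/s; ΣQ_DR = 81.00 L/s.
V = ΣQ_DR · Δt = 81.00 × 7200 s = 5.832 × 10^5 L.
Over A = 1.11 ha, depth = V / A = 52.5 mm.

d ≈ 52.5 mm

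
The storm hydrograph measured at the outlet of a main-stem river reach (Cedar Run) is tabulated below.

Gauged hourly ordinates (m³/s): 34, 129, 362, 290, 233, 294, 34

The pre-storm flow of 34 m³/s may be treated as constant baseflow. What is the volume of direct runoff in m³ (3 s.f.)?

Direct-runoff ordinates (Q − Q_b): 0.0, 95.0, 328.0, 256.0, 199.0, 260.0, 0.0 m³/s.
ΣQ_DR = 1138 m³/s.
With Δt = 1 h = 3600 s, V = ΣQ_DR · Δt = 1138 × 3600 = 4.10 × 10^6 m³.

V ≈ 4.10 × 10^6 m³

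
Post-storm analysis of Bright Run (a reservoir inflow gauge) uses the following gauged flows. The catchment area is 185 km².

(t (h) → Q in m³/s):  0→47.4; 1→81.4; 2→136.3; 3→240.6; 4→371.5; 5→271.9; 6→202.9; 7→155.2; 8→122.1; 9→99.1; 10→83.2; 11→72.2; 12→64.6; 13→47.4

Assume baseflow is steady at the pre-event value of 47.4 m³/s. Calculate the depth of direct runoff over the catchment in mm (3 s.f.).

d ≈ 25.9 mm

Direct runoff: 0.0, 34.0, 88.9, 193.2, 324.1, 224.5, 155.5, 107.8, 74.7, 51.7, 35.8, 24.8, 17.2, 0.0 m³/s; ΣQ_DR = 1332 m³/s.
V = ΣQ_DR · Δt = 1332 × 3600 s = 4.796 × 10^6 m³.
Over A = 185 km², depth = V / A = 25.9 mm.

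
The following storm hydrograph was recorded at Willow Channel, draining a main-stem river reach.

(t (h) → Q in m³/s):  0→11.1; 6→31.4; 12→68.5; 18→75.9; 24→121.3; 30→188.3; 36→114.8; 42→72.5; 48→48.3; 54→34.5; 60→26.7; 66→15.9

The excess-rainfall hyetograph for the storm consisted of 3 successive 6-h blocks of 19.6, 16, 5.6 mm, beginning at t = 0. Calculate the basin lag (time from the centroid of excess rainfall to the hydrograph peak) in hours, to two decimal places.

t_L ≈ 23.04 h

Centroid of excess rainfall: t_c = Σ P_i·t̄_i / ΣP_i = 6.9612 h (block centres at 3, 9, 15 h).
Hydrograph peak occurs at t = 30 h, so basin lag t_L = 30 − 6.9612 = 23.04 h.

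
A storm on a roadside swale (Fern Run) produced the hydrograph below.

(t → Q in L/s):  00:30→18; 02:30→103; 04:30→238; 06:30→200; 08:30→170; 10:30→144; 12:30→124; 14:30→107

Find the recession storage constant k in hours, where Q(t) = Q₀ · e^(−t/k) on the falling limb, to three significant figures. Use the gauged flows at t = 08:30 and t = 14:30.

k ≈ 13.0 h

On the falling limb, Q drops from 170 to 107 L/s between t = 08:30 and t = 14:30 (Δt = 6 h).
k = −Δt / ln(Q₂/Q₁) = −6 / ln(107/170) = 13.0 h.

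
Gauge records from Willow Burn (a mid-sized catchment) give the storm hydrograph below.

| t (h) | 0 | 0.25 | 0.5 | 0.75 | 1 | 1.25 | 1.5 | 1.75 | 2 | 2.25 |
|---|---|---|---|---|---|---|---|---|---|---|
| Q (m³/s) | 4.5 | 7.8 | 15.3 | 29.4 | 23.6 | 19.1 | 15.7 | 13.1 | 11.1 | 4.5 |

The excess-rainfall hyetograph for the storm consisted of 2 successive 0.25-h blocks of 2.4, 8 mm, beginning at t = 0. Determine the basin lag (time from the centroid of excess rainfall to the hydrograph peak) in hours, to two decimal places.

t_L ≈ 0.43 h

Centroid of excess rainfall: t_c = Σ P_i·t̄_i / ΣP_i = 0.3173 h (block centres at 0.125, 0.375 h).
Hydrograph peak occurs at t = 0.75 h, so basin lag t_L = 0.75 − 0.3173 = 0.43 h.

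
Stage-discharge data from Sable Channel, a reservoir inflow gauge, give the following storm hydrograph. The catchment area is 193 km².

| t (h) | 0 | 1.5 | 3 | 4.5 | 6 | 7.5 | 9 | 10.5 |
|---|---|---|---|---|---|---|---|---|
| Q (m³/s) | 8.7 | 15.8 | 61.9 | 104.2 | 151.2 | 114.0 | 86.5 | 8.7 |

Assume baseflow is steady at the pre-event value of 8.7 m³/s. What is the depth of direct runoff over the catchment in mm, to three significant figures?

Direct runoff: 0.0, 7.1, 53.2, 95.5, 142.5, 105.3, 77.8, 0.0 m³/s; ΣQ_DR = 481.4 m³/s.
V = ΣQ_DR · Δt = 481.4 × 5400 s = 2.600 × 10^6 m³.
Over A = 193 km², depth = V / A = 13.5 mm.

d ≈ 13.5 mm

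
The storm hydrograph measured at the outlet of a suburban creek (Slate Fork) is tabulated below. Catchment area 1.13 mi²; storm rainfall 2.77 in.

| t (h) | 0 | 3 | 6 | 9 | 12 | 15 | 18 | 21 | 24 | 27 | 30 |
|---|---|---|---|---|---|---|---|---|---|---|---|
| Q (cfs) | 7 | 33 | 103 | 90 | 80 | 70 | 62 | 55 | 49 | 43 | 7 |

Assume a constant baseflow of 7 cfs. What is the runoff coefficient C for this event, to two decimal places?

ΣQ_DR = 522.0 cfs; V = ΣQ_DR·Δt = 5.638 × 10^6 ft³.
Runoff depth d = V / A = 2.147 in.
C = d / P = 2.147 / 2.77 = 0.78.

C ≈ 0.78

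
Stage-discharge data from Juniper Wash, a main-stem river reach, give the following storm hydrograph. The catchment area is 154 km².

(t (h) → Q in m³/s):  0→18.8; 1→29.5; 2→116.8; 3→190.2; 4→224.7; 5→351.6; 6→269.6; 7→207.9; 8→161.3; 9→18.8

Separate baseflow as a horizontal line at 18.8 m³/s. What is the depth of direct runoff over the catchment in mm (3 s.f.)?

Direct runoff: 0.0, 10.7, 98.0, 171.4, 205.9, 332.8, 250.8, 189.1, 142.5, 0.0 m³/s; ΣQ_DR = 1401 m³/s.
V = ΣQ_DR · Δt = 1401 × 3600 s = 5.044 × 10^6 m³.
Over A = 154 km², depth = V / A = 32.8 mm.

d ≈ 32.8 mm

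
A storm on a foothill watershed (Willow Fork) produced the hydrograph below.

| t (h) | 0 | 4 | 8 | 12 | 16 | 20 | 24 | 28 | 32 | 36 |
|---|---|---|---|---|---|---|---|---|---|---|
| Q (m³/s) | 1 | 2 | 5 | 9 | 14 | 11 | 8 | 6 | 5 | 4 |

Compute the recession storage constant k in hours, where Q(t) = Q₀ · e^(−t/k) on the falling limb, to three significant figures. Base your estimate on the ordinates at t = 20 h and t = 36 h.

On the falling limb, Q drops from 11 to 4 m³/s between t = 20 h and t = 36 h (Δt = 16 h).
k = −Δt / ln(Q₂/Q₁) = −16 / ln(4/11) = 15.8 h.

k ≈ 15.8 h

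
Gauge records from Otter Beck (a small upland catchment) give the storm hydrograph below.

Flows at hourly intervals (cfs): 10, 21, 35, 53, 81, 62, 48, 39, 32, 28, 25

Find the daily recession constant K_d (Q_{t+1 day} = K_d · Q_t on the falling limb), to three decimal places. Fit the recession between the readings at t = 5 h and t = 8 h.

K_d ≈ 0.005

Between t = 5 h and t = 8 h the flow falls from 62 to 32 cfs over 3×1 h = 3 h.
Per-interval ratio K = (32/62)^(1/3) = 0.8021; K_d = K^(24/1) = 0.005.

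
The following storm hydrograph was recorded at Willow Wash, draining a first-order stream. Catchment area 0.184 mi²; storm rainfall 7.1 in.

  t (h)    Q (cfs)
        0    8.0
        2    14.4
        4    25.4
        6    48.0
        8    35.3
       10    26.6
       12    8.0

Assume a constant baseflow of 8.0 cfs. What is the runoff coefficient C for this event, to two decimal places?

C ≈ 0.26

ΣQ_DR = 109.7 cfs; V = ΣQ_DR·Δt = 7.898 × 10^5 ft³.
Runoff depth d = V / A = 1.848 in.
C = d / P = 1.848 / 7.1 = 0.26.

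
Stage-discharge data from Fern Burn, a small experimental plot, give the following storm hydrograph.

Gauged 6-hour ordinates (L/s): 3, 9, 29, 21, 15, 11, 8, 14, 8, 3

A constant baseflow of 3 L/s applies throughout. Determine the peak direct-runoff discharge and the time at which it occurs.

Subtracting baseflow gives direct-runoff ordinates: 0.0, 6.0, 26.0, 18.0, 12.0, 8.0, 5.0, 11.0, 5.0, 0.0 L/s.
The maximum is 26.0 L/s, occurring at the reading for t = 12 h.

Q_p = 26.0 L/s at t = 12 h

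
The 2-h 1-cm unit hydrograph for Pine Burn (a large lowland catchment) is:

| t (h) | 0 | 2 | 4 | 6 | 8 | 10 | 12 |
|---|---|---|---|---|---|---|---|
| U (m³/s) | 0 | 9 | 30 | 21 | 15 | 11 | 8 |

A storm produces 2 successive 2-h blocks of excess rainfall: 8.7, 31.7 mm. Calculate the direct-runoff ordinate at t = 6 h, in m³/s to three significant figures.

By discrete convolution, Q_j = Σ (P_i / 10 mm) · U_{j−i}.
At t = 6 h (j=3): Q = (8.7/10)·21 + (31.7/10)·30 = 113 m³/s.

Q ≈ 113 m³/s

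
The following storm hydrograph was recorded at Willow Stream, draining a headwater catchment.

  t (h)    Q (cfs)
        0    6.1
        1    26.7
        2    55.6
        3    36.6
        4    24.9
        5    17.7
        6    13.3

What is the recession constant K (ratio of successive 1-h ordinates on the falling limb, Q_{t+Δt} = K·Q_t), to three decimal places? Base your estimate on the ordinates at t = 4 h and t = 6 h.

K ≈ 0.731

Using the recession-limb readings at t = 4 h and t = 6 h: Q falls from 24.9 to 13.3 cfs over 2 intervals.
K = (Q₂/Q₁)^(1/2) = (13.3/24.9)^(1/2) = 0.731.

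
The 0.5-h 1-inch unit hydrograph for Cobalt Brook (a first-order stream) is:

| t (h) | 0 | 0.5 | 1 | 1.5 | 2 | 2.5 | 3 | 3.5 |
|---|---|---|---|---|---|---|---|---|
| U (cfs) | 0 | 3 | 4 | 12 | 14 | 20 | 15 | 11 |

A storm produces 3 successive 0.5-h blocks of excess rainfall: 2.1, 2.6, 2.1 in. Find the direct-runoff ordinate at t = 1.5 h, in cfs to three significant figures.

Q ≈ 41.9 cfs

By discrete convolution, Q_j = Σ (P_i / 1 in) · U_{j−i}.
At t = 1.5 h (j=3): Q = (2.1/1)·12 + (2.6/1)·4 + (2.1/1)·3 = 41.9 cfs.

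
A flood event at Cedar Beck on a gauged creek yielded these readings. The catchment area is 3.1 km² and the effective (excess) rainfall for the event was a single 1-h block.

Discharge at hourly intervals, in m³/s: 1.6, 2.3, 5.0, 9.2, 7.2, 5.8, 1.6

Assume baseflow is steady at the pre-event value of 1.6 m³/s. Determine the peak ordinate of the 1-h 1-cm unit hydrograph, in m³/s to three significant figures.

U_p ≈ 3.04 m³/s

Direct runoff: 0.0, 0.7, 3.4, 7.6, 5.6, 4.2, 0.0 m³/s; ΣQ_DR = 21.50 m³/s, peak = 7.6 m³/s.
Runoff depth d = ΣQ_DR·Δt / A = 21.50 × 3600 / (3.1 km²) = 24.97 mm.
The 1-cm UH is the DRH scaled by (10 mm)/d, so U_p = 7.6 × 10/24.97 = 3.04 m³/s.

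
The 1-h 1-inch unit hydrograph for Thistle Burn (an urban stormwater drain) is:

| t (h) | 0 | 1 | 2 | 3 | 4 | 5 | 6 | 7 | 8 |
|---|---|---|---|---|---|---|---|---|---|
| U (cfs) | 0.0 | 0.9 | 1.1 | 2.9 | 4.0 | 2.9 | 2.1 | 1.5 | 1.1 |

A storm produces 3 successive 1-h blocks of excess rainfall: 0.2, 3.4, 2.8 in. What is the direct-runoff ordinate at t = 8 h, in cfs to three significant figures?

Q ≈ 11.2 cfs

By discrete convolution, Q_j = Σ (P_i / 1 in) · U_{j−i}.
At t = 8 h (j=8): Q = (0.2/1)·1.1 + (3.4/1)·1.5 + (2.8/1)·2.1 = 11.2 cfs.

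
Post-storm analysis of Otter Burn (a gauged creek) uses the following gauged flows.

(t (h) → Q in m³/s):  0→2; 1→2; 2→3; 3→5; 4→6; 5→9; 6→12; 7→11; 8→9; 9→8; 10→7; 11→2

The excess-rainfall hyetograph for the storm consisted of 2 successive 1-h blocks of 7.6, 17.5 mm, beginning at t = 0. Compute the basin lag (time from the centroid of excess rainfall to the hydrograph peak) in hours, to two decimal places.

Centroid of excess rainfall: t_c = Σ P_i·t̄_i / ΣP_i = 1.1972 h (block centres at 0.5, 1.5 h).
Hydrograph peak occurs at t = 6 h, so basin lag t_L = 6 − 1.1972 = 4.80 h.

t_L ≈ 4.80 h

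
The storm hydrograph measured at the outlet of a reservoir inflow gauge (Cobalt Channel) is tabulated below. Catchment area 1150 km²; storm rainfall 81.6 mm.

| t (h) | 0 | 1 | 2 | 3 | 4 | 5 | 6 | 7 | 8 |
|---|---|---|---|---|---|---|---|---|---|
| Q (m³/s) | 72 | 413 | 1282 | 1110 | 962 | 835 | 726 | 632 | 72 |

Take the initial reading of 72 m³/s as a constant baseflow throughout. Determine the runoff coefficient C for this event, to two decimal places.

ΣQ_DR = 5456 m³/s; V = ΣQ_DR·Δt = 1.964 × 10^7 m³.
Runoff depth d = V / A = 17.08 mm.
C = d / P = 17.08 / 81.6 = 0.21.

C ≈ 0.21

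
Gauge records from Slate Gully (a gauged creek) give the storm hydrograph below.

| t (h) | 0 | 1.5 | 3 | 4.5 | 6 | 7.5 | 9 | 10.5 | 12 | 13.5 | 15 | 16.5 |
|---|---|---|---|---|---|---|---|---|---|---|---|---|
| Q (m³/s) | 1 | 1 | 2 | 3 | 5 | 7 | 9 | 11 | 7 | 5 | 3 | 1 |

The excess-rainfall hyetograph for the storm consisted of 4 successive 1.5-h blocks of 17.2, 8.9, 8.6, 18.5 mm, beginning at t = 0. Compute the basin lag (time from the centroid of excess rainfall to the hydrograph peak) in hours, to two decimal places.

Centroid of excess rainfall: t_c = Σ P_i·t̄_i / ΣP_i = 3.0508 h (block centres at 0.75, 2.25, 3.75, 5.25 h).
Hydrograph peak occurs at t = 10.5 h, so basin lag t_L = 10.5 − 3.0508 = 7.45 h.

t_L ≈ 7.45 h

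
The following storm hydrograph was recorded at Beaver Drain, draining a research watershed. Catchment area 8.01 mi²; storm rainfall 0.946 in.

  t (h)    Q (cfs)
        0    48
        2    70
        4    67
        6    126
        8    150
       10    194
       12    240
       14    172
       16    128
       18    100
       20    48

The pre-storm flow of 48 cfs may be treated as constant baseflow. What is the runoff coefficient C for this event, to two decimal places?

C ≈ 0.33

ΣQ_DR = 815.0 cfs; V = ΣQ_DR·Δt = 5.868 × 10^6 ft³.
Runoff depth d = V / A = 0.3153 in.
C = d / P = 0.3153 / 0.946 = 0.33.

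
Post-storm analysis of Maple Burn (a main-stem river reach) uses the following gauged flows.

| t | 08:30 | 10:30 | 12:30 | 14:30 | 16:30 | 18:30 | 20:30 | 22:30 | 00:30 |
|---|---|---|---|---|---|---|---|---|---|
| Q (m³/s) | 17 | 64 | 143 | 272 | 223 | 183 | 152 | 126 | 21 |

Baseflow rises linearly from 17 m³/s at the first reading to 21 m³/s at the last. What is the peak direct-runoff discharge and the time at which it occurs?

Subtracting baseflow gives direct-runoff ordinates: 0.00, 46.50, 125.00, 253.50, 204.00, 163.50, 132.00, 105.50, 0.00 m³/s.
The maximum is 253.50 m³/s, occurring at the reading for t = 14:30.

Q_p = 253.50 m³/s at t = 14:30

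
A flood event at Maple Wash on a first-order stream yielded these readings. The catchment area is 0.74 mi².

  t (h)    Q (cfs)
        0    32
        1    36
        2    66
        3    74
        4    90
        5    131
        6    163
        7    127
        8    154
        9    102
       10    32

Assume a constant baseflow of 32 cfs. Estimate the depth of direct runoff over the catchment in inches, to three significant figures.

Direct runoff: 0.0, 4.0, 34.0, 42.0, 58.0, 99.0, 131.0, 95.0, 122.0, 70.0, 0.0 cfs; ΣQ_DR = 655.0 cfs.
V = ΣQ_DR · Δt = 655.0 × 3600 s = 2.358 × 10^6 ft³.
Over A = 0.74 mi², depth = V / A = 1.37 in.

d ≈ 1.37 in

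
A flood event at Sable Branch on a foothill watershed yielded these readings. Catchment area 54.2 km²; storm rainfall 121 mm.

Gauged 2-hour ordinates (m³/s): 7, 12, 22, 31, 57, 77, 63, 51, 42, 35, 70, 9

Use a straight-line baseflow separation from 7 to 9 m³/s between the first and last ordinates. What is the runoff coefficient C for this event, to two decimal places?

ΣQ_DR = 380.0 m³/s; V = ΣQ_DR·Δt = 2.736 × 10^6 m³.
Runoff depth d = V / A = 50.48 mm.
C = d / P = 50.48 / 121 = 0.42.

C ≈ 0.42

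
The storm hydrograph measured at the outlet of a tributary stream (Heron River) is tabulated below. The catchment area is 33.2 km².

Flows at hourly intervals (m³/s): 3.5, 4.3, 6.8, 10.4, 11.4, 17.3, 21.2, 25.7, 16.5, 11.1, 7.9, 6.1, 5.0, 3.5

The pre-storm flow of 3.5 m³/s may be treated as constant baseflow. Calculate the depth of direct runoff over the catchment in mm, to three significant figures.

Direct runoff: 0.0, 0.8, 3.3, 6.9, 7.9, 13.8, 17.7, 22.2, 13.0, 7.6, 4.4, 2.6, 1.5, 0.0 m³/s; ΣQ_DR = 101.7 m³/s.
V = ΣQ_DR · Δt = 101.7 × 3600 s = 3.661 × 10^5 m³.
Over A = 33.2 km², depth = V / A = 11.0 mm.

d ≈ 11.0 mm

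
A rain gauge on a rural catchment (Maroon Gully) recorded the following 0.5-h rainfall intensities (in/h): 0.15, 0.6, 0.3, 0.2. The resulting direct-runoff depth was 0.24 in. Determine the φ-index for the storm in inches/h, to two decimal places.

φ ≈ 0.21 in/h

Only the 2 blocks with intensity above φ contribute runoff: 0.6, 0.3 in/h.
Σ(I−φ)·Δt = d  ⇒  (0.6+0.3 − 2φ)·0.5 = 0.24
φ = (0.9000 − 0.24/0.5) / 2 = 0.21 in/h.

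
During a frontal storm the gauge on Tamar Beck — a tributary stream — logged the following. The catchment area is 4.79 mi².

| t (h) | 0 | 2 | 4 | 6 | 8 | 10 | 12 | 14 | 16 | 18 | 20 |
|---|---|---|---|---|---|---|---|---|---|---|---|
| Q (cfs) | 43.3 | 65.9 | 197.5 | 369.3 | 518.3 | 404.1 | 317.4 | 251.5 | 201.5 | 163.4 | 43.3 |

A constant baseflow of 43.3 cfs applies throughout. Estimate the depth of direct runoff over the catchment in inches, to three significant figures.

Direct runoff: 0.0, 22.6, 154.2, 326.0, 475.0, 360.8, 274.1, 208.2, 158.2, 120.1, 0.0 cfs; ΣQ_DR = 2099 cfs.
V = ΣQ_DR · Δt = 2099 × 7200 s = 1.511 × 10^7 ft³.
Over A = 4.79 mi², depth = V / A = 1.36 in.

d ≈ 1.36 in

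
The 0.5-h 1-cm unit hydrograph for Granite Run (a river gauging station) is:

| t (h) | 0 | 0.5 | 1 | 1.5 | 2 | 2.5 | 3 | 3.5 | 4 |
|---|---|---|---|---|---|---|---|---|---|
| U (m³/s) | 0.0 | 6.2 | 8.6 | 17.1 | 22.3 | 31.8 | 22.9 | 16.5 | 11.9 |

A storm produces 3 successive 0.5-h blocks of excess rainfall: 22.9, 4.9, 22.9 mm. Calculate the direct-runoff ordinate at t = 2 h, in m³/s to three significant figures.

Q ≈ 79.1 m³/s

By discrete convolution, Q_j = Σ (P_i / 10 mm) · U_{j−i}.
At t = 2 h (j=4): Q = (22.9/10)·22.3 + (4.9/10)·17.1 + (22.9/10)·8.6 = 79.1 m³/s.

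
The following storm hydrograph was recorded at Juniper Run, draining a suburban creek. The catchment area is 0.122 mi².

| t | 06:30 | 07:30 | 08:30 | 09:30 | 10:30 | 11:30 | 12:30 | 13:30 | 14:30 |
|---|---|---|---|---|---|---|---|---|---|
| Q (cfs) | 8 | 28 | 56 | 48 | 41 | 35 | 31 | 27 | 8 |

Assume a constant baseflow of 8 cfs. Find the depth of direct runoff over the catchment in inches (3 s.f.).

d ≈ 2.67 in

Direct runoff: 0.0, 20.0, 48.0, 40.0, 33.0, 27.0, 23.0, 19.0, 0.0 cfs; ΣQ_DR = 210.0 cfs.
V = ΣQ_DR · Δt = 210.0 × 3600 s = 7.560 × 10^5 ft³.
Over A = 0.122 mi², depth = V / A = 2.67 in.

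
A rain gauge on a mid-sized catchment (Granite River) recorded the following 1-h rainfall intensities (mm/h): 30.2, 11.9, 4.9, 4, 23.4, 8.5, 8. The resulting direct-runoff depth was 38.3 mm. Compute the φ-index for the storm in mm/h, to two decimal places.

φ ≈ 9.07 mm/h

Only the 3 blocks with intensity above φ contribute runoff: 30.2, 11.9, 23.4 mm/h.
Σ(I−φ)·Δt = d  ⇒  (30.2+11.9+23.4 − 3φ)·1 = 38.3
φ = (65.50 − 38.3/1) / 3 = 9.07 mm/h.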